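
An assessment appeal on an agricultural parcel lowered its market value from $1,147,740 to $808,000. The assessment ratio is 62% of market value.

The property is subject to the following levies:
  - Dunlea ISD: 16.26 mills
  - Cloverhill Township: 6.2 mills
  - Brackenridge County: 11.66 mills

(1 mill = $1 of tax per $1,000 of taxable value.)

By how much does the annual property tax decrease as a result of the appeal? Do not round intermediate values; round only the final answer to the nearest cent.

$7,187.00

Old assessed value = $1,147,740 × 0.62 = $711,598.8
New assessed value = $808,000 × 0.62 = $500,960
Combined rate = 0.01626 + 0.0062 + 0.01166 = 0.03412
Old tax = $711,598.8 × 0.03412 = $24,279.751056
New tax = $500,960 × 0.03412 = $17,092.7552
Reduction = $24,279.751056 − $17,092.7552 = $7,186.995856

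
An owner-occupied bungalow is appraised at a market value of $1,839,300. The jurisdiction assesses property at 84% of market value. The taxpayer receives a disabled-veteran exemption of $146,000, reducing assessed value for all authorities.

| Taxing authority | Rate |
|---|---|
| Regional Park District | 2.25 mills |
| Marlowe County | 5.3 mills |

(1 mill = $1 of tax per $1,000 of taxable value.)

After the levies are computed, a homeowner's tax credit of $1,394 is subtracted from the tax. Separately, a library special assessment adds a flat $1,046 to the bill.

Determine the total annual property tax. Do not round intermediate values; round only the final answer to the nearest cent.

Assessed value = $1,839,300 × 0.84 = $1,545,012
Taxable value = $1,545,012 − $146,000 = $1,399,012
Regional Park District: $1,399,012 × 0.00225 = $3,147.777
Marlowe County: $1,399,012 × 0.0053 = $7,414.7636
Levies subtotal = $10,562.5406
After credit = $10,562.5406 − $1,394 = $9,168.5406
Total = $9,168.5406 + $1,046 = $10,214.5406

$10,214.54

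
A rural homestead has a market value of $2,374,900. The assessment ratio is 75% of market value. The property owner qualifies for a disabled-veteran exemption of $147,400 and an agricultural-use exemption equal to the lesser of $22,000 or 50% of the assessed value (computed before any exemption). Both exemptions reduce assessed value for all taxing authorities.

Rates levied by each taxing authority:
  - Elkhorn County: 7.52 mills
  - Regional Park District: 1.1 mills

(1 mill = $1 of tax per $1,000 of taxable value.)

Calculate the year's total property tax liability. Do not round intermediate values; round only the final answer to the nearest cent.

$13,893.50

Assessed value = $2,374,900 × 0.75 = $1,781,175
Agricultural-use exemption = min($22,000, 50% × $1,781,175) = min($22,000, $890,587.5) = $22,000 (dollar cap binds)
Taxable value = $1,781,175 − $147,400 − $22,000 = $1,611,775
Elkhorn County: $1,611,775 × 0.00752 = $12,120.548
Regional Park District: $1,611,775 × 0.0011 = $1,772.9525
Total = $13,893.5005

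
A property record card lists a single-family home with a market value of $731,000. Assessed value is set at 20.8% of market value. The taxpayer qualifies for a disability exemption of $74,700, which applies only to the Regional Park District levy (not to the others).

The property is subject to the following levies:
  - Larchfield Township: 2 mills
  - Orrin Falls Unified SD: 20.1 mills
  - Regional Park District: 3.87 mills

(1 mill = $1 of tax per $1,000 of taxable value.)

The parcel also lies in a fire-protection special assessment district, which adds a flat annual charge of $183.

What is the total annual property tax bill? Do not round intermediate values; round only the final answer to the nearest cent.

Assessed value = $731,000 × 0.208 = $152,048
Larchfield Township: $152,048 × 0.002 = $304.096
Orrin Falls Unified SD: $152,048 × 0.0201 = $3,056.1648
Regional Park District: ($152,048 − $74,700) × 0.00387 = $77,348 × 0.00387 = $299.33676
Levies subtotal = $3,659.59756
Total = $3,659.59756 + $183 = $3,842.59756

$3,842.60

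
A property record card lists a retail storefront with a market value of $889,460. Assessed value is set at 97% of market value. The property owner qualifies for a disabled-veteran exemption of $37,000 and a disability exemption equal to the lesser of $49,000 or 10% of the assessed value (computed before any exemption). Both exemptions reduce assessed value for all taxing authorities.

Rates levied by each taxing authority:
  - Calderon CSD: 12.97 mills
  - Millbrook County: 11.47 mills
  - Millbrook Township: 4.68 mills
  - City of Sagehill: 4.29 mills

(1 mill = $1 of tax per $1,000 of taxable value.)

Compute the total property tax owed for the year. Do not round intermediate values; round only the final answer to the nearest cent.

Assessed value = $889,460 × 0.97 = $862,776.2
Disability exemption = min($49,000, 10% × $862,776.2) = min($49,000, $86,277.62) = $49,000 (dollar cap binds)
Taxable value = $862,776.2 − $37,000 − $49,000 = $776,776.2
Calderon CSD: $776,776.2 × 0.01297 = $10,074.787314
Millbrook County: $776,776.2 × 0.01147 = $8,909.623014
Millbrook Township: $776,776.2 × 0.00468 = $3,635.312616
City of Sagehill: $776,776.2 × 0.00429 = $3,332.369898
Total = $25,952.092842

$25,952.09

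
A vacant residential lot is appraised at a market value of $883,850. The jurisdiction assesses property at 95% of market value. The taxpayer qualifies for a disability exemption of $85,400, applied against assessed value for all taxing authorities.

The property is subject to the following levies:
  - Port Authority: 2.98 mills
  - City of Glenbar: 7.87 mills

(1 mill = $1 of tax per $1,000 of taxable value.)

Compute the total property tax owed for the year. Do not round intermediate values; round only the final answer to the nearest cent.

$8,183.69

Assessed value = $883,850 × 0.95 = $839,657.5
Taxable value = $839,657.5 − $85,400 = $754,257.5
Port Authority: $754,257.5 × 0.00298 = $2,247.68735
City of Glenbar: $754,257.5 × 0.00787 = $5,936.006525
Total = $2,247.68735 + $5,936.006525 = $8,183.693875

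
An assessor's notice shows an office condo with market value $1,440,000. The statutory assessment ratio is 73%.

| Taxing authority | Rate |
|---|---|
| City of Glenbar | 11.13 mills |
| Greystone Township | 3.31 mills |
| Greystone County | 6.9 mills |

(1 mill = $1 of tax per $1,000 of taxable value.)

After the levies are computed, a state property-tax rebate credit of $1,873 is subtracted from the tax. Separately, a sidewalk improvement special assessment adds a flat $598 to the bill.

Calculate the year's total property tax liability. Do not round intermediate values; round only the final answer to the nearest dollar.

$21,158

Assessed value = $1,440,000 × 0.73 = $1,051,200
City of Glenbar: $1,051,200 × 0.01113 = $11,699.856
Greystone Township: $1,051,200 × 0.00331 = $3,479.472
Greystone County: $1,051,200 × 0.0069 = $7,253.28
Levies subtotal = $22,432.608
After credit = $22,432.608 − $1,873 = $20,559.608
Total = $20,559.608 + $598 = $21,157.608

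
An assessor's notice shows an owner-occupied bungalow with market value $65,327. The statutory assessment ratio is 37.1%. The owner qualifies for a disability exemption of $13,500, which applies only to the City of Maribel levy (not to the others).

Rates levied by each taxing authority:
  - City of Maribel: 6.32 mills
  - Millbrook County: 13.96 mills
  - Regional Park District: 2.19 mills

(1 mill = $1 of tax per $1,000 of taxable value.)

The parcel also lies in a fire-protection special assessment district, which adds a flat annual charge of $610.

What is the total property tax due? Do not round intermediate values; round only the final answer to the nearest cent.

Assessed value = $65,327 × 0.371 = $24,236.317
City of Maribel: ($24,236.317 − $13,500) × 0.00632 = $10,736.317 × 0.00632 = $67.85352344
Millbrook County: $24,236.317 × 0.01396 = $338.33898532
Regional Park District: $24,236.317 × 0.00219 = $53.07753423
Levies subtotal = $459.27004299
Total = $459.27004299 + $610 = $1,069.27004299

$1,069.27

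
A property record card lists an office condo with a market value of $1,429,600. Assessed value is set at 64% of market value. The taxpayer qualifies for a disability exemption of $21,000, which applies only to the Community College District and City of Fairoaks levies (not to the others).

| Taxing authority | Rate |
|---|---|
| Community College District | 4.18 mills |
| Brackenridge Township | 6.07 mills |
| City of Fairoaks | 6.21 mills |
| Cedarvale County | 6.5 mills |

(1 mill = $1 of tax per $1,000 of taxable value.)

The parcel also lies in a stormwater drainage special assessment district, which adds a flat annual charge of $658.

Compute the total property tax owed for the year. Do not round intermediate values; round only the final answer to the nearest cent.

Assessed value = $1,429,600 × 0.64 = $914,944
Community College District: ($914,944 − $21,000) × 0.00418 = $893,944 × 0.00418 = $3,736.68592
Brackenridge Township: $914,944 × 0.00607 = $5,553.71008
City of Fairoaks: ($914,944 − $21,000) × 0.00621 = $893,944 × 0.00621 = $5,551.39224
Cedarvale County: $914,944 × 0.0065 = $5,947.136
Levies subtotal = $20,788.92424
Total = $20,788.92424 + $658 = $21,446.92424

$21,446.92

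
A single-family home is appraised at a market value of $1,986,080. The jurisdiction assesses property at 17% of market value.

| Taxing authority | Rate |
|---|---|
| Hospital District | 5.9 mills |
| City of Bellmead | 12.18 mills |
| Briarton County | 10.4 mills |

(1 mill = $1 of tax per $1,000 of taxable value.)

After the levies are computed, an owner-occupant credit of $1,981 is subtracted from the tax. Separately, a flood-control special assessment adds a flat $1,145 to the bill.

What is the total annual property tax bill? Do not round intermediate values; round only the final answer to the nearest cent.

Assessed value = $1,986,080 × 0.17 = $337,633.6
Hospital District: $337,633.6 × 0.0059 = $1,992.03824
City of Bellmead: $337,633.6 × 0.01218 = $4,112.377248
Briarton County: $337,633.6 × 0.0104 = $3,511.38944
Levies subtotal = $9,615.804928
After credit = $9,615.804928 − $1,981 = $7,634.804928
Total = $7,634.804928 + $1,145 = $8,779.804928

$8,779.80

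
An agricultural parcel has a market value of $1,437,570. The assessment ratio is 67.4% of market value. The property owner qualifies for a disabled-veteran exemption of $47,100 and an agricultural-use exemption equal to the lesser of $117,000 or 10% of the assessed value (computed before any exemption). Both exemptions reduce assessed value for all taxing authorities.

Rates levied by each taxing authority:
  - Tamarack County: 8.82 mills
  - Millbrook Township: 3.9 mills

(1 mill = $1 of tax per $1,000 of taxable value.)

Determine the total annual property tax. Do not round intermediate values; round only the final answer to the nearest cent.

$10,493.11

Assessed value = $1,437,570 × 0.674 = $968,922.18
Agricultural-use exemption = min($117,000, 10% × $968,922.18) = min($117,000, $96,892.218) = $96,892.218 (percentage binds)
Taxable value = $968,922.18 − $47,100 − $96,892.218 = $824,929.962
Tamarack County: $824,929.962 × 0.00882 = $7,275.88226484
Millbrook Township: $824,929.962 × 0.0039 = $3,217.2268518
Total = $10,493.10911664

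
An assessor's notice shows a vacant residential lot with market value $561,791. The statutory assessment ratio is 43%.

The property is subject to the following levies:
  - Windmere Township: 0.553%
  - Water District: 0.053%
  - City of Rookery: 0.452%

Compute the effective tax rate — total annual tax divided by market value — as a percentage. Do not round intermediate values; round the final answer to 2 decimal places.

Assessed value = $561,791 × 0.43 = $241,570.13
Windmere Township: $241,570.13 × 0.00553 = $1,335.8828189
Water District: $241,570.13 × 0.00053 = $128.0321689
City of Rookery: $241,570.13 × 0.00452 = $1,091.8969876
Total tax = $2,555.8119754
Effective rate = $2,555.8119754 ÷ $561,791 = 0.45% of market value

0.45%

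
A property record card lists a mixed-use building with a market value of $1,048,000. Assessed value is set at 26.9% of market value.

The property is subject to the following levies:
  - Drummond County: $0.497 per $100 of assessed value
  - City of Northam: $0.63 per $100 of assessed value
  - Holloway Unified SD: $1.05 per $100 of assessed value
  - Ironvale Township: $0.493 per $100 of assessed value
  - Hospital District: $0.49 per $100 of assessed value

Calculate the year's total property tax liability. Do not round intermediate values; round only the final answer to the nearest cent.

$8,908.42

Assessed value = $1,048,000 × 0.269 = $281,912
Drummond County: $281,912 × 0.00497 = $1,401.10264
City of Northam: $281,912 × 0.0063 = $1,776.0456
Holloway Unified SD: $281,912 × 0.0105 = $2,960.076
Ironvale Township: $281,912 × 0.00493 = $1,389.82616
Hospital District: $281,912 × 0.0049 = $1,381.3688
Total = $1,401.10264 + $1,776.0456 + $2,960.076 + $1,389.82616 + $1,381.3688 = $8,908.4192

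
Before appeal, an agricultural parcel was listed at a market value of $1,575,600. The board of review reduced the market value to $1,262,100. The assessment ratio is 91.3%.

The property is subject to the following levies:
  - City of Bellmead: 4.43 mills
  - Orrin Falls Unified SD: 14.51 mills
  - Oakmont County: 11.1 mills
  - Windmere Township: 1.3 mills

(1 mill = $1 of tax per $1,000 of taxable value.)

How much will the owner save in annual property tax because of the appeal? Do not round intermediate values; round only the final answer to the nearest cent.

$8,970.31

Old assessed value = $1,575,600 × 0.913 = $1,438,522.8
New assessed value = $1,262,100 × 0.913 = $1,152,297.3
Combined rate = 0.00443 + 0.01451 + 0.0111 + 0.0013 = 0.03134
Old tax = $1,438,522.8 × 0.03134 = $45,083.304552
New tax = $1,152,297.3 × 0.03134 = $36,112.997382
Reduction = $45,083.304552 − $36,112.997382 = $8,970.30717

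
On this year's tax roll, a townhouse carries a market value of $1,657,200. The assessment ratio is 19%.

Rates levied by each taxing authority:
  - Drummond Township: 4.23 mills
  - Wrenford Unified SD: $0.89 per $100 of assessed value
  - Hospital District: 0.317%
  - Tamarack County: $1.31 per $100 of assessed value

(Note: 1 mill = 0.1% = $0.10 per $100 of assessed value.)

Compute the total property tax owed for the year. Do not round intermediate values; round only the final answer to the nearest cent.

Assessed value = $1,657,200 × 0.19 = $314,868
Drummond Township: $314,868 × 0.00423 = $1,331.89164
Wrenford Unified SD: $314,868 × 0.0089 = $2,802.3252
Hospital District: $314,868 × 0.00317 = $998.13156
Tamarack County: $314,868 × 0.0131 = $4,124.7708
Total = $9,257.1192

$9,257.12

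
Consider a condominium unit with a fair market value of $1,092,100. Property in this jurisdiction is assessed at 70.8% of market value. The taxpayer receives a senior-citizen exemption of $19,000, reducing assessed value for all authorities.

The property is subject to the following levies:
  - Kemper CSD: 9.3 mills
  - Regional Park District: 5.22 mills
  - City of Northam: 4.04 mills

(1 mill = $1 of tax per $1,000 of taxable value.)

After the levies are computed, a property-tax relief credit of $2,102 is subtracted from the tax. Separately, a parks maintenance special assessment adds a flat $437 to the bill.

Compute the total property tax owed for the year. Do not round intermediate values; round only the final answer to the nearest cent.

Assessed value = $1,092,100 × 0.708 = $773,206.8
Taxable value = $773,206.8 − $19,000 = $754,206.8
Kemper CSD: $754,206.8 × 0.0093 = $7,014.12324
Regional Park District: $754,206.8 × 0.00522 = $3,936.959496
City of Northam: $754,206.8 × 0.00404 = $3,046.995472
Levies subtotal = $13,998.078208
After credit = $13,998.078208 − $2,102 = $11,896.078208
Total = $11,896.078208 + $437 = $12,333.078208

$12,333.08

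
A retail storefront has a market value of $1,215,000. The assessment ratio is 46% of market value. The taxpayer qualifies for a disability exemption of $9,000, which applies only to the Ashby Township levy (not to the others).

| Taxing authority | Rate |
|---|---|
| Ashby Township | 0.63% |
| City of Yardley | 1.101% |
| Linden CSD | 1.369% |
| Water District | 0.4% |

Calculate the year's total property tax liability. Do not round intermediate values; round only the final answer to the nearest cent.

Assessed value = $1,215,000 × 0.46 = $558,900
Ashby Township: ($558,900 − $9,000) × 0.0063 = $549,900 × 0.0063 = $3,464.37
City of Yardley: $558,900 × 0.01101 = $6,153.489
Linden CSD: $558,900 × 0.01369 = $7,651.341
Water District: $558,900 × 0.004 = $2,235.6
Total = $19,504.8

$19,504.80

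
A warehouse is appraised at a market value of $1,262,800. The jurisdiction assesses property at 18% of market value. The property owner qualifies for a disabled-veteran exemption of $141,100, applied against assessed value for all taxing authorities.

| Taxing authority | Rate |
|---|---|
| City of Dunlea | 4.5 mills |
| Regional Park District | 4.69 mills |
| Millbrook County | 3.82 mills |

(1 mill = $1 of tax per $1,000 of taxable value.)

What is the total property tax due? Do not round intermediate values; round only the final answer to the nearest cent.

$1,121.51

Assessed value = $1,262,800 × 0.18 = $227,304
Taxable value = $227,304 − $141,100 = $86,204
City of Dunlea: $86,204 × 0.0045 = $387.918
Regional Park District: $86,204 × 0.00469 = $404.29676
Millbrook County: $86,204 × 0.00382 = $329.29928
Total = $387.918 + $404.29676 + $329.29928 = $1,121.51404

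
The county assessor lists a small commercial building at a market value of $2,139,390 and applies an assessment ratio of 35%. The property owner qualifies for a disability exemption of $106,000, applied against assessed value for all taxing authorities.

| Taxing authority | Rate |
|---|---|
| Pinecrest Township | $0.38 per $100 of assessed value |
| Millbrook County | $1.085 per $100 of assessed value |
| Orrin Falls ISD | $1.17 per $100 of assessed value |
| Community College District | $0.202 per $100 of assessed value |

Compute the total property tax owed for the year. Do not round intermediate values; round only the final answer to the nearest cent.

$18,235.85

Assessed value = $2,139,390 × 0.35 = $748,786.5
Taxable value = $748,786.5 − $106,000 = $642,786.5
Pinecrest Township: $642,786.5 × 0.0038 = $2,442.5887
Millbrook County: $642,786.5 × 0.01085 = $6,974.233525
Orrin Falls ISD: $642,786.5 × 0.0117 = $7,520.60205
Community College District: $642,786.5 × 0.00202 = $1,298.42873
Total = $2,442.5887 + $6,974.233525 + $7,520.60205 + $1,298.42873 = $18,235.853005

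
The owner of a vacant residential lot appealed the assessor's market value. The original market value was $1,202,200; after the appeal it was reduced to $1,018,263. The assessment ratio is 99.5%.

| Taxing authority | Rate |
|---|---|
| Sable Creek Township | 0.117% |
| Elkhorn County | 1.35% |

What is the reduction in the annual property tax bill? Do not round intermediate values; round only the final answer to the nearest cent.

$2,684.86

Old assessed value = $1,202,200 × 0.995 = $1,196,189
New assessed value = $1,018,263 × 0.995 = $1,013,171.685
Combined rate = 0.00117 + 0.0135 = 0.01467
Old tax = $1,196,189 × 0.01467 = $17,548.09263
New tax = $1,013,171.685 × 0.01467 = $14,863.22861895
Reduction = $17,548.09263 − $14,863.22861895 = $2,684.86401105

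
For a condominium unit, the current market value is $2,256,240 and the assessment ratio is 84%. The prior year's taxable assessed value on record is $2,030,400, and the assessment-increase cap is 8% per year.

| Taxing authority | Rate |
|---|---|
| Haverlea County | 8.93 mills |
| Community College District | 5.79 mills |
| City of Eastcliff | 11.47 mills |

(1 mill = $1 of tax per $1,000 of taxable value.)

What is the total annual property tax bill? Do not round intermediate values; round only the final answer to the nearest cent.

Uncapped assessed value = $2,256,240 × 0.84 = $1,895,241.6
Cap limit = $2,030,400 × 1.08 = $2,192,832
Taxable assessed value = min($1,895,241.6, $2,192,832) = $1,895,241.6 (cap does not bind)
Haverlea County: $1,895,241.6 × 0.00893 = $16,924.507488
Community College District: $1,895,241.6 × 0.00579 = $10,973.448864
City of Eastcliff: $1,895,241.6 × 0.01147 = $21,738.421152
Total = $49,636.377504

$49,636.38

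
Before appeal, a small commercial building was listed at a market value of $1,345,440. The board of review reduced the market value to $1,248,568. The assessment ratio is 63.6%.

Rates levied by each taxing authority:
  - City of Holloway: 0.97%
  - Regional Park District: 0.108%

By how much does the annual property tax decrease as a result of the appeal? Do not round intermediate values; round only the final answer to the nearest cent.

$664.16

Old assessed value = $1,345,440 × 0.636 = $855,699.84
New assessed value = $1,248,568 × 0.636 = $794,089.248
Combined rate = 0.0097 + 0.00108 = 0.01078
Old tax = $855,699.84 × 0.01078 = $9,224.4442752
New tax = $794,089.248 × 0.01078 = $8,560.28209344
Reduction = $9,224.4442752 − $8,560.28209344 = $664.16218176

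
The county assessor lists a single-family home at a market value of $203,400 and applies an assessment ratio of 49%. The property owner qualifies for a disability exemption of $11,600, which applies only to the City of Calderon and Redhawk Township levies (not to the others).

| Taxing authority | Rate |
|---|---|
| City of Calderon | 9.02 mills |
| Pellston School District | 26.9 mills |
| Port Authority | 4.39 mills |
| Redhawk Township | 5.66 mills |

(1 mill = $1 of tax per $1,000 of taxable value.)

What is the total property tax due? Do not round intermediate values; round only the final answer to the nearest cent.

$4,411.36

Assessed value = $203,400 × 0.49 = $99,666
City of Calderon: ($99,666 − $11,600) × 0.00902 = $88,066 × 0.00902 = $794.35532
Pellston School District: $99,666 × 0.0269 = $2,681.0154
Port Authority: $99,666 × 0.00439 = $437.53374
Redhawk Township: ($99,666 − $11,600) × 0.00566 = $88,066 × 0.00566 = $498.45356
Total = $4,411.35802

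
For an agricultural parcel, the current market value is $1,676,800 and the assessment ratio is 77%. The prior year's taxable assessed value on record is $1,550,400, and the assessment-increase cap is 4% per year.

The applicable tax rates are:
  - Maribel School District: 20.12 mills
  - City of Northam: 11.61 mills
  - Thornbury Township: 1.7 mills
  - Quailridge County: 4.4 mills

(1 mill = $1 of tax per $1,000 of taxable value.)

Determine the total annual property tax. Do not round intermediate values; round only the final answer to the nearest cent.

$48,843.67

Uncapped assessed value = $1,676,800 × 0.77 = $1,291,136
Cap limit = $1,550,400 × 1.04 = $1,612,416
Taxable assessed value = min($1,291,136, $1,612,416) = $1,291,136 (cap does not bind)
Maribel School District: $1,291,136 × 0.02012 = $25,977.65632
City of Northam: $1,291,136 × 0.01161 = $14,990.08896
Thornbury Township: $1,291,136 × 0.0017 = $2,194.9312
Quailridge County: $1,291,136 × 0.0044 = $5,680.9984
Total = $48,843.67488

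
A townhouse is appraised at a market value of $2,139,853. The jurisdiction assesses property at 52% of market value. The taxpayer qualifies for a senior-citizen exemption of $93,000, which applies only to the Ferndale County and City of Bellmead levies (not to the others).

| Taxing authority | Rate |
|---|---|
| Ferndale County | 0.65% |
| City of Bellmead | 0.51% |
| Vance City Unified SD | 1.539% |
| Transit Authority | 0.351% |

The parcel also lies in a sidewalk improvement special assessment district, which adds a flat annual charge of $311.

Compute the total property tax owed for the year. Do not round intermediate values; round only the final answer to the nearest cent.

Assessed value = $2,139,853 × 0.52 = $1,112,723.56
Ferndale County: ($1,112,723.56 − $93,000) × 0.0065 = $1,019,723.56 × 0.0065 = $6,628.20314
City of Bellmead: ($1,112,723.56 − $93,000) × 0.0051 = $1,019,723.56 × 0.0051 = $5,200.590156
Vance City Unified SD: $1,112,723.56 × 0.01539 = $17,124.8155884
Transit Authority: $1,112,723.56 × 0.00351 = $3,905.6596956
Levies subtotal = $32,859.26858
Total = $32,859.26858 + $311 = $33,170.26858

$33,170.27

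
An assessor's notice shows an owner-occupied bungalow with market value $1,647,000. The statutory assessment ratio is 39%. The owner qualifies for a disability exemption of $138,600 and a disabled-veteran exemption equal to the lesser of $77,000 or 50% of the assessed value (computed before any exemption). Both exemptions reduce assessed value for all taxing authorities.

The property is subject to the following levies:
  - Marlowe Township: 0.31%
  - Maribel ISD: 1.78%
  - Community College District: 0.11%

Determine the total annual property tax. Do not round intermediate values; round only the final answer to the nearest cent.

$9,388.06

Assessed value = $1,647,000 × 0.39 = $642,330
Disabled-veteran exemption = min($77,000, 50% × $642,330) = min($77,000, $321,165) = $77,000 (dollar cap binds)
Taxable value = $642,330 − $138,600 − $77,000 = $426,730
Marlowe Township: $426,730 × 0.0031 = $1,322.863
Maribel ISD: $426,730 × 0.0178 = $7,595.794
Community College District: $426,730 × 0.0011 = $469.403
Total = $9,388.06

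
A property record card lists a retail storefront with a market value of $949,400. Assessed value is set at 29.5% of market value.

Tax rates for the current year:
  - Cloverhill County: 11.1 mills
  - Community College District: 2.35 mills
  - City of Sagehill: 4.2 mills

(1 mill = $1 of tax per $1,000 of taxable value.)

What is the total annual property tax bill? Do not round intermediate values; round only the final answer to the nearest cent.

$4,943.29

Assessed value = $949,400 × 0.295 = $280,073
Cloverhill County: $280,073 × 0.0111 = $3,108.8103
Community College District: $280,073 × 0.00235 = $658.17155
City of Sagehill: $280,073 × 0.0042 = $1,176.3066
Total = $3,108.8103 + $658.17155 + $1,176.3066 = $4,943.28845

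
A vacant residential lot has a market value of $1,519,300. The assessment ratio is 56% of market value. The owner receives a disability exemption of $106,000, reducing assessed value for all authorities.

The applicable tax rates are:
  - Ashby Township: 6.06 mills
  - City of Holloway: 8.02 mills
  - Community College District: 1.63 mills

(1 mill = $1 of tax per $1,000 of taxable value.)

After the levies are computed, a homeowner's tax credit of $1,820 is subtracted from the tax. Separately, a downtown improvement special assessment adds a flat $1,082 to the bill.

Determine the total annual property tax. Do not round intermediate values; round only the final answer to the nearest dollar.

Assessed value = $1,519,300 × 0.56 = $850,808
Taxable value = $850,808 − $106,000 = $744,808
Ashby Township: $744,808 × 0.00606 = $4,513.53648
City of Holloway: $744,808 × 0.00802 = $5,973.36016
Community College District: $744,808 × 0.00163 = $1,214.03704
Levies subtotal = $11,700.93368
After credit = $11,700.93368 − $1,820 = $9,880.93368
Total = $9,880.93368 + $1,082 = $10,962.93368

$10,963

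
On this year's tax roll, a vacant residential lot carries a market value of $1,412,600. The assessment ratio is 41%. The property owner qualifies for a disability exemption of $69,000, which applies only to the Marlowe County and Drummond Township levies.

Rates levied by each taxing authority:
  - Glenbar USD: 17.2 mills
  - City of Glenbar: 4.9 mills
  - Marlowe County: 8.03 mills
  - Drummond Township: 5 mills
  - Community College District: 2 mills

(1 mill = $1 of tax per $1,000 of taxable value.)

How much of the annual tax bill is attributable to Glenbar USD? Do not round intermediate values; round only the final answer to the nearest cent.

$9,961.66

Assessed value = $1,412,600 × 0.41 = $579,166
Glenbar USD taxable value = $579,166 (exemption does not apply)
Glenbar USD levy = $579,166 × 0.0172 = $9,961.6552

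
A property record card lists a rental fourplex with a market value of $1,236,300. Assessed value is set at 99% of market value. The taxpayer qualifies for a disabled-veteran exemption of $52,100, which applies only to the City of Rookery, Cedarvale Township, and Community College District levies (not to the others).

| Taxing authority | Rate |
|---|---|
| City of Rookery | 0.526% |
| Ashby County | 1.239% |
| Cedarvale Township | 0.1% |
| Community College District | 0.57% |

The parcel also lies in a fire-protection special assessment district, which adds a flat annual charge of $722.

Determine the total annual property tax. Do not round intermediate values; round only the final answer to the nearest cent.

Assessed value = $1,236,300 × 0.99 = $1,223,937
City of Rookery: ($1,223,937 − $52,100) × 0.00526 = $1,171,837 × 0.00526 = $6,163.86262
Ashby County: $1,223,937 × 0.01239 = $15,164.57943
Cedarvale Township: ($1,223,937 − $52,100) × 0.001 = $1,171,837 × 0.001 = $1,171.837
Community College District: ($1,223,937 − $52,100) × 0.0057 = $1,171,837 × 0.0057 = $6,679.4709
Levies subtotal = $29,179.74995
Total = $29,179.74995 + $722 = $29,901.74995

$29,901.75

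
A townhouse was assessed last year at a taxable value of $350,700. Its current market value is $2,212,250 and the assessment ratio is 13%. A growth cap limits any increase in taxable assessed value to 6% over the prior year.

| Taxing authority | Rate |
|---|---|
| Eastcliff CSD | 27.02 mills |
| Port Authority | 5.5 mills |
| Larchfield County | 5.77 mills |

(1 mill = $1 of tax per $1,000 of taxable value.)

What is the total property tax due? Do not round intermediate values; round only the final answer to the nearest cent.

$11,011.92

Uncapped assessed value = $2,212,250 × 0.13 = $287,592.5
Cap limit = $350,700 × 1.06 = $371,742
Taxable assessed value = min($287,592.5, $371,742) = $287,592.5 (cap does not bind)
Eastcliff CSD: $287,592.5 × 0.02702 = $7,770.74935
Port Authority: $287,592.5 × 0.0055 = $1,581.75875
Larchfield County: $287,592.5 × 0.00577 = $1,659.408725
Total = $11,011.916825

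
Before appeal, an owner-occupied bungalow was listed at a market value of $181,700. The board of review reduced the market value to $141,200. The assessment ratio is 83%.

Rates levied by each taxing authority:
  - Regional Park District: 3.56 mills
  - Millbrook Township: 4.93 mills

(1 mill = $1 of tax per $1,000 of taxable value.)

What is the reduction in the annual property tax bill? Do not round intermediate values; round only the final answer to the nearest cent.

$285.39

Old assessed value = $181,700 × 0.83 = $150,811
New assessed value = $141,200 × 0.83 = $117,196
Combined rate = 0.00356 + 0.00493 = 0.00849
Old tax = $150,811 × 0.00849 = $1,280.38539
New tax = $117,196 × 0.00849 = $994.99404
Reduction = $1,280.38539 − $994.99404 = $285.39135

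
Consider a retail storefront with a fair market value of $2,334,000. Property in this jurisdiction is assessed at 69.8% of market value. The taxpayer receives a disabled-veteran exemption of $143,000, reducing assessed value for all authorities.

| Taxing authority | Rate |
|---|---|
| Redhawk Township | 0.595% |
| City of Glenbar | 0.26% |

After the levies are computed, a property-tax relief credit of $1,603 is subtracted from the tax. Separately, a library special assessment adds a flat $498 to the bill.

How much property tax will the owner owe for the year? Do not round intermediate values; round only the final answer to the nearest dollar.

$11,601

Assessed value = $2,334,000 × 0.698 = $1,629,132
Taxable value = $1,629,132 − $143,000 = $1,486,132
Redhawk Township: $1,486,132 × 0.00595 = $8,842.4854
City of Glenbar: $1,486,132 × 0.0026 = $3,863.9432
Levies subtotal = $12,706.4286
After credit = $12,706.4286 − $1,603 = $11,103.4286
Total = $11,103.4286 + $498 = $11,601.4286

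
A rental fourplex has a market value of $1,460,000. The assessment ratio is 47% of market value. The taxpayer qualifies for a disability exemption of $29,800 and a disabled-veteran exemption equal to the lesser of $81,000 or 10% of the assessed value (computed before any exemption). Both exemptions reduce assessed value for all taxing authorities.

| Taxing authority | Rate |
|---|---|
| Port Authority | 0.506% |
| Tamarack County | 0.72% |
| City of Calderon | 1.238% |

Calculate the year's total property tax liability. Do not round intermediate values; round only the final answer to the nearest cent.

Assessed value = $1,460,000 × 0.47 = $686,200
Disabled-veteran exemption = min($81,000, 10% × $686,200) = min($81,000, $68,620) = $68,620 (percentage binds)
Taxable value = $686,200 − $29,800 − $68,620 = $587,780
Port Authority: $587,780 × 0.00506 = $2,974.1668
Tamarack County: $587,780 × 0.0072 = $4,232.016
City of Calderon: $587,780 × 0.01238 = $7,276.7164
Total = $14,482.8992

$14,482.90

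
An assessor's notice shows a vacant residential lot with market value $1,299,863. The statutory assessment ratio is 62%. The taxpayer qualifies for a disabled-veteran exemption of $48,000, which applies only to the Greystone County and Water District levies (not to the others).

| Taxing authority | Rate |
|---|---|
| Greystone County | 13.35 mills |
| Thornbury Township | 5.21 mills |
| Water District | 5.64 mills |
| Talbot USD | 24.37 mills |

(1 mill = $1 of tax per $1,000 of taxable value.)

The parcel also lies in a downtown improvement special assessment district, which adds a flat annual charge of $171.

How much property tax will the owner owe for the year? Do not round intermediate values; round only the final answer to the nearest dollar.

Assessed value = $1,299,863 × 0.62 = $805,915.06
Greystone County: ($805,915.06 − $48,000) × 0.01335 = $757,915.06 × 0.01335 = $10,118.166051
Thornbury Township: $805,915.06 × 0.00521 = $4,198.8174626
Water District: ($805,915.06 − $48,000) × 0.00564 = $757,915.06 × 0.00564 = $4,274.6409384
Talbot USD: $805,915.06 × 0.02437 = $19,640.1500122
Levies subtotal = $38,231.7744642
Total = $38,231.7744642 + $171 = $38,402.7744642

$38,403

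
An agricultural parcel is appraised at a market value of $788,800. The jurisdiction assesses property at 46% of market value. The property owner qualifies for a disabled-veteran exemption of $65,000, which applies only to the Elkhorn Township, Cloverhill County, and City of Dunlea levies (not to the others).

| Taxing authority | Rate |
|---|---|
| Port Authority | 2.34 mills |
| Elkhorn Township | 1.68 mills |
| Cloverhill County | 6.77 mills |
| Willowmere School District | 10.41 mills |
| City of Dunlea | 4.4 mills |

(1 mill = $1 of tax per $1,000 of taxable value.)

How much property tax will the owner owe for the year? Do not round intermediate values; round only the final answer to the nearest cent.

$8,453.66

Assessed value = $788,800 × 0.46 = $362,848
Port Authority: $362,848 × 0.00234 = $849.06432
Elkhorn Township: ($362,848 − $65,000) × 0.00168 = $297,848 × 0.00168 = $500.38464
Cloverhill County: ($362,848 − $65,000) × 0.00677 = $297,848 × 0.00677 = $2,016.43096
Willowmere School District: $362,848 × 0.01041 = $3,777.24768
City of Dunlea: ($362,848 − $65,000) × 0.0044 = $297,848 × 0.0044 = $1,310.5312
Total = $8,453.6588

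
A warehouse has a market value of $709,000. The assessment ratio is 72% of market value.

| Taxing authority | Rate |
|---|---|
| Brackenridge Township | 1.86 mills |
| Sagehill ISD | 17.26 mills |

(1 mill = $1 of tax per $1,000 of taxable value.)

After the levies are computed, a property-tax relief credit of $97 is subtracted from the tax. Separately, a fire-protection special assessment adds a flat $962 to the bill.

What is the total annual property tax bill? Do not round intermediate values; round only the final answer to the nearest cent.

$10,625.38

Assessed value = $709,000 × 0.72 = $510,480
Brackenridge Township: $510,480 × 0.00186 = $949.4928
Sagehill ISD: $510,480 × 0.01726 = $8,810.8848
Levies subtotal = $9,760.3776
After credit = $9,760.3776 − $97 = $9,663.3776
Total = $9,663.3776 + $962 = $10,625.3776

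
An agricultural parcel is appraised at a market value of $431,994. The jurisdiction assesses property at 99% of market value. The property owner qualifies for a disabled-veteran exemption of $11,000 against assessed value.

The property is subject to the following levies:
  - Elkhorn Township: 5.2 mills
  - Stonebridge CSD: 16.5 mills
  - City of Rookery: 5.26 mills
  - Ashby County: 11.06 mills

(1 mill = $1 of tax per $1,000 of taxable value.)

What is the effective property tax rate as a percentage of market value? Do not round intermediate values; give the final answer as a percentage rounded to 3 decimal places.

Assessed value = $431,994 × 0.99 = $427,674.06
Taxable value = $427,674.06 − $11,000 = $416,674.06
Elkhorn Township: $416,674.06 × 0.0052 = $2,166.705112
Stonebridge CSD: $416,674.06 × 0.0165 = $6,875.12199
City of Rookery: $416,674.06 × 0.00526 = $2,191.7055556
Ashby County: $416,674.06 × 0.01106 = $4,608.4151036
Total tax = $15,841.9477612
Effective rate = $15,841.9477612 ÷ $431,994 = 3.667% of market value

3.667%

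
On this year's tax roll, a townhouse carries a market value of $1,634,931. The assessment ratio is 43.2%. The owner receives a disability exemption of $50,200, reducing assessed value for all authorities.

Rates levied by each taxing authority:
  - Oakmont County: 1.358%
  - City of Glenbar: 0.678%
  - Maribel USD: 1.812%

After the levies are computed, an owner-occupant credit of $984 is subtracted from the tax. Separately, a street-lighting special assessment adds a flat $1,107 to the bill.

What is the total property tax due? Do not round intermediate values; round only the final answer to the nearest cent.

$25,369.35

Assessed value = $1,634,931 × 0.432 = $706,290.192
Taxable value = $706,290.192 − $50,200 = $656,090.192
Oakmont County: $656,090.192 × 0.01358 = $8,909.70480736
City of Glenbar: $656,090.192 × 0.00678 = $4,448.29150176
Maribel USD: $656,090.192 × 0.01812 = $11,888.35427904
Levies subtotal = $25,246.35058816
After credit = $25,246.35058816 − $984 = $24,262.35058816
Total = $24,262.35058816 + $1,107 = $25,369.35058816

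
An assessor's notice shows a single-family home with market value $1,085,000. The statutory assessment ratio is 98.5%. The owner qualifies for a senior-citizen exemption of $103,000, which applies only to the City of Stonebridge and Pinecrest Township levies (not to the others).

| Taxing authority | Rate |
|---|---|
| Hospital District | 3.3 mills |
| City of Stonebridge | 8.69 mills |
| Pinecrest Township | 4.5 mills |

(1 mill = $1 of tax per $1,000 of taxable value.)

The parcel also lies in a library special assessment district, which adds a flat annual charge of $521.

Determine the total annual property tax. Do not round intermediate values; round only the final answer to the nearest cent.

$16,785.71

Assessed value = $1,085,000 × 0.985 = $1,068,725
Hospital District: $1,068,725 × 0.0033 = $3,526.7925
City of Stonebridge: ($1,068,725 − $103,000) × 0.00869 = $965,725 × 0.00869 = $8,392.15025
Pinecrest Township: ($1,068,725 − $103,000) × 0.0045 = $965,725 × 0.0045 = $4,345.7625
Levies subtotal = $16,264.70525
Total = $16,264.70525 + $521 = $16,785.70525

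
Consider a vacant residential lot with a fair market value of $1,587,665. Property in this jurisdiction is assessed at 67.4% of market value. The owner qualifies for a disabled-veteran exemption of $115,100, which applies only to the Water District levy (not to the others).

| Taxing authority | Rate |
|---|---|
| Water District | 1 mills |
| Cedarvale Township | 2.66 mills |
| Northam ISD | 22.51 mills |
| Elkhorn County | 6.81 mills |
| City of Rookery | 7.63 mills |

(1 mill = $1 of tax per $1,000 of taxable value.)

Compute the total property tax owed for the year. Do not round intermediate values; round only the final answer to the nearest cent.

$43,341.10

Assessed value = $1,587,665 × 0.674 = $1,070,086.21
Water District: ($1,070,086.21 − $115,100) × 0.001 = $954,986.21 × 0.001 = $954.98621
Cedarvale Township: $1,070,086.21 × 0.00266 = $2,846.4293186
Northam ISD: $1,070,086.21 × 0.02251 = $24,087.6405871
Elkhorn County: $1,070,086.21 × 0.00681 = $7,287.2870901
City of Rookery: $1,070,086.21 × 0.00763 = $8,164.7577823
Total = $43,341.1009881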